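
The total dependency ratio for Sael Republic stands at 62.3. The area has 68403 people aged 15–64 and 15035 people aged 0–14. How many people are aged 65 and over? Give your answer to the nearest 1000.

Aged 65 and over: 28000

Total dependency ratio = (youth + elderly) / working-age × 100
62.3 = (15035 + E) / 68403 × 100
⇒ 28000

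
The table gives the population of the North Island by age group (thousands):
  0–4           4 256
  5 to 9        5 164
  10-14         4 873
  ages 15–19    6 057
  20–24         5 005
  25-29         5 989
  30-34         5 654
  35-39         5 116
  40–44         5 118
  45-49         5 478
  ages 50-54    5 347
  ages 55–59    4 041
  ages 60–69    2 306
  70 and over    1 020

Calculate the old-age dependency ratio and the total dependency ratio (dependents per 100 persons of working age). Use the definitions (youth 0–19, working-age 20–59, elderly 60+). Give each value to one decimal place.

0–19: 4 256 + 5 164 + 4 873 + 6 057 = 20 350
20–59: 5 005 + 5 989 + 5 654 + 5 116 + 5 118 + 5 478 + 5 347 + 4 041 = 41 748
60+: 2 306 + 1 020 = 3 326
Old-age dependency ratio = 3 326 / 41 748 × 100 = 8.0
Total dependency ratio = (20 350 + 3 326) / 41 748 × 100 = 23 676 / 41 748 × 100 = 56.7

Old-age dependency ratio: 8.0
Total dependency ratio: 56.7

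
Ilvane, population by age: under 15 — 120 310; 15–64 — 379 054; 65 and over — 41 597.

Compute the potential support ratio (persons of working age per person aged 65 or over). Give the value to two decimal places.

Potential support ratio = 379 054 / 41 597 = 9.11

Potential support ratio: 9.11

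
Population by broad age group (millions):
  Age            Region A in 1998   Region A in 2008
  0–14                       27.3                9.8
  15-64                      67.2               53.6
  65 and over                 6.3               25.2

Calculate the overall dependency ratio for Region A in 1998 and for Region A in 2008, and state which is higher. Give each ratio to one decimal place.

Region A in 1998: (27.3 + 6.3) / 67.2 × 100 = 33.6 / 67.2 × 100 = 50.0
Region A in 2008: (9.8 + 25.2) / 53.6 × 100 = 35.0 / 53.6 × 100 = 65.3

Region A in 1998: 50.0
Region A in 2008: 65.3
Higher: Region A in 2008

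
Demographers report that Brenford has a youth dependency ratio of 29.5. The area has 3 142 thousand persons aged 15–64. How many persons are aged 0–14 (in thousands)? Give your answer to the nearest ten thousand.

Youth dependency ratio = youth / working-age × 100
29.5 = Y / 3 142 × 100
⇒ 930

Aged 0–14: 930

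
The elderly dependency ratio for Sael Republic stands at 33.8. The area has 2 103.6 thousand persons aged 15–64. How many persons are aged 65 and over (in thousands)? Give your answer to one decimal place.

Aged 65 and over: 711.0

Old-age dependency ratio = elderly / working-age × 100
33.8 = E / 2 103.6 × 100
⇒ 711.0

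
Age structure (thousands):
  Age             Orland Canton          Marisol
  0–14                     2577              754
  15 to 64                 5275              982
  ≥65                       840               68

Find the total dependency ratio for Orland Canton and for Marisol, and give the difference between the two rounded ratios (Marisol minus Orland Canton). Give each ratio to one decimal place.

Orland Canton: 64.8
Marisol: 83.7
Difference: +18.9

Orland Canton: (2577 + 840) / 5275 × 100 = 3417 / 5275 × 100 = 64.8
Marisol: (754 + 68) / 982 × 100 = 822 / 982 × 100 = 83.7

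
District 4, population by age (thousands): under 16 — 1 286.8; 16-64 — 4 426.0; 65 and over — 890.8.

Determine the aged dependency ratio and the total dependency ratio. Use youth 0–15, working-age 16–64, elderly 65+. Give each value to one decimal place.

Old-age dependency ratio: 20.1
Total dependency ratio: 49.2

Old-age dependency ratio = 890.8 / 4 426.0 × 100 = 20.1
Total dependency ratio = (1 286.8 + 890.8) / 4 426.0 × 100 = 2 177.6 / 4 426.0 × 100 = 49.2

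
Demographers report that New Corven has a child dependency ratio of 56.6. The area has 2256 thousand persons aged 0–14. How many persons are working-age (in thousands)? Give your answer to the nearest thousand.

Youth dependency ratio = youth / working-age × 100
56.6 = 2256 / W × 100
⇒ 3986

Working-age: 3986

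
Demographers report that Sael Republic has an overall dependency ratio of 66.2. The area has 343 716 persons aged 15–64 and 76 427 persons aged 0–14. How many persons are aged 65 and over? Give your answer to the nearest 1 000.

Total dependency ratio = (youth + elderly) / working-age × 100
66.2 = (76 427 + E) / 343 716 × 100
⇒ 151 000

Aged 65 and over: 151 000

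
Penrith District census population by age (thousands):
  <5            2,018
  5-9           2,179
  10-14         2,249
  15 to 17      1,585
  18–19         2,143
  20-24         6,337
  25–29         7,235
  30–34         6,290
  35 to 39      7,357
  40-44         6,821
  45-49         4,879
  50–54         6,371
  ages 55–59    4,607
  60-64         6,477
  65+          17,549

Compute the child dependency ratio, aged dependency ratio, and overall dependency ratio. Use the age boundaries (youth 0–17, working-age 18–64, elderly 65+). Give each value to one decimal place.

0–17: 2,018 + 2,179 + 2,249 + 1,585 = 8,031
18–64: 2,143 + 6,337 + 7,235 + 6,290 + 7,357 + 6,821 + 4,879 + 6,371 + 4,607 + 6,477 = 58,517
65+: 17,549
Youth dependency ratio = 8,031 / 58,517 × 100 = 13.7
Old-age dependency ratio = 17,549 / 58,517 × 100 = 30.0
Total dependency ratio = (8,031 + 17,549) / 58,517 × 100 = 25,580 / 58,517 × 100 = 43.7

Youth dependency ratio: 13.7
Old-age dependency ratio: 30.0
Total dependency ratio: 43.7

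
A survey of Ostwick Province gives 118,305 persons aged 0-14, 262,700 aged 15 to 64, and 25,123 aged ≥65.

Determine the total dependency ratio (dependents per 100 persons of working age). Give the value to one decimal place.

Total dependency ratio = (118,305 + 25,123) / 262,700 × 100 = 143,428 / 262,700 × 100 = 54.6

Total dependency ratio: 54.6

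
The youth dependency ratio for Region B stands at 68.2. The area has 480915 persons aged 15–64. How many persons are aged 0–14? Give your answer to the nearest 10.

Youth dependency ratio = youth / working-age × 100
68.2 = Y / 480915 × 100
⇒ 327980

Aged 0–14: 327980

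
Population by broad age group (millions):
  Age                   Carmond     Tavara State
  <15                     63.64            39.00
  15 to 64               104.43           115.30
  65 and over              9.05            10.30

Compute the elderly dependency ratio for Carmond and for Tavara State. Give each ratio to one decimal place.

Carmond: 9.05 / 104.43 × 100 = 8.7
Tavara State: 10.30 / 115.30 × 100 = 8.9

Carmond: 8.7
Tavara State: 8.9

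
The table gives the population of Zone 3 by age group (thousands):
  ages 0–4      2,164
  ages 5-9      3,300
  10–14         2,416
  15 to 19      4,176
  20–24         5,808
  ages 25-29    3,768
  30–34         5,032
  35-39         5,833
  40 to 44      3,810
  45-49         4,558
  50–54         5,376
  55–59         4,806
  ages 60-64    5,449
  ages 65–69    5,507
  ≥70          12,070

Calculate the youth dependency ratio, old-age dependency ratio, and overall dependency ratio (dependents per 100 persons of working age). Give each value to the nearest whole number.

0–14: 2,164 + 3,300 + 2,416 = 7,880
15–64: 4,176 + 5,808 + 3,768 + 5,032 + 5,833 + 3,810 + 4,558 + 5,376 + 4,806 + 5,449 = 48,616
65+: 5,507 + 12,070 = 17,577
Youth dependency ratio = 7,880 / 48,616 × 100 = 16
Old-age dependency ratio = 17,577 / 48,616 × 100 = 36
Total dependency ratio = (7,880 + 17,577) / 48,616 × 100 = 25,457 / 48,616 × 100 = 52

Youth dependency ratio: 16
Old-age dependency ratio: 36
Total dependency ratio: 52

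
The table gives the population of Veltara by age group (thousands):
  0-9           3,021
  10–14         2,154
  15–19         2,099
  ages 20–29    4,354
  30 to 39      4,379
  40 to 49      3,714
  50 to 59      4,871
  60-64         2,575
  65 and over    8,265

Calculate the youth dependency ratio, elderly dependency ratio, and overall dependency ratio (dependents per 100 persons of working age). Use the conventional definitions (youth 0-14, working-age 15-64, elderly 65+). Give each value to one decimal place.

0–14: 3,021 + 2,154 = 5,175
15–64: 2,099 + 4,354 + 4,379 + 3,714 + 4,871 + 2,575 = 21,992
65+: 8,265
Youth dependency ratio = 5,175 / 21,992 × 100 = 23.5
Old-age dependency ratio = 8,265 / 21,992 × 100 = 37.6
Total dependency ratio = (5,175 + 8,265) / 21,992 × 100 = 13,440 / 21,992 × 100 = 61.1

Youth dependency ratio: 23.5
Old-age dependency ratio: 37.6
Total dependency ratio: 61.1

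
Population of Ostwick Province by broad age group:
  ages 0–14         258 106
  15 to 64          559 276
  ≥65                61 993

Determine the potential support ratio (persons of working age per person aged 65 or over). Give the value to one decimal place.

Potential support ratio = 559 276 / 61 993 = 9.0

Potential support ratio: 9.0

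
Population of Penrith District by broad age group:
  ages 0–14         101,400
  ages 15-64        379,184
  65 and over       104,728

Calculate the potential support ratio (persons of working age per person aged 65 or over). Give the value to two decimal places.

Potential support ratio = 379,184 / 104,728 = 3.62

Potential support ratio: 3.62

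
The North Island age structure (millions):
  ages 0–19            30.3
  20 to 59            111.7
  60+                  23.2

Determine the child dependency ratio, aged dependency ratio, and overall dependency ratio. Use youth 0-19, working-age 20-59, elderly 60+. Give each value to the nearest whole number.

Youth dependency ratio: 27
Old-age dependency ratio: 21
Total dependency ratio: 48

Youth dependency ratio = 30.3 / 111.7 × 100 = 27
Old-age dependency ratio = 23.2 / 111.7 × 100 = 21
Total dependency ratio = (30.3 + 23.2) / 111.7 × 100 = 53.5 / 111.7 × 100 = 48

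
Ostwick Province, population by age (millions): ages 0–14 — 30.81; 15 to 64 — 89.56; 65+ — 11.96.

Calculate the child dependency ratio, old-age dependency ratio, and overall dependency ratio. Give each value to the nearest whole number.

Youth dependency ratio: 34
Old-age dependency ratio: 13
Total dependency ratio: 48

Youth dependency ratio = 30.81 / 89.56 × 100 = 34
Old-age dependency ratio = 11.96 / 89.56 × 100 = 13
Total dependency ratio = (30.81 + 11.96) / 89.56 × 100 = 42.77 / 89.56 × 100 = 48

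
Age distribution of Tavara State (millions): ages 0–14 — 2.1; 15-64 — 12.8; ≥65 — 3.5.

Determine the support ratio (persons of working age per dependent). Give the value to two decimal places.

Support ratio = 12.8 / (2.1 + 3.5) = 12.8 / 5.6 = 2.29

Support ratio: 2.29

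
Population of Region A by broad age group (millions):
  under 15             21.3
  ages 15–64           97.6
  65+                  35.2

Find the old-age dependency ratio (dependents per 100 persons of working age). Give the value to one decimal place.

Old-age dependency ratio = 35.2 / 97.6 × 100 = 36.1

Old-age dependency ratio: 36.1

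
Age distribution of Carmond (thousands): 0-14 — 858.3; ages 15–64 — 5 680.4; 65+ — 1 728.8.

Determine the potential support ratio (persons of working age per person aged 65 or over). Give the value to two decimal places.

Potential support ratio: 3.29

Potential support ratio = 5 680.4 / 1 728.8 = 3.29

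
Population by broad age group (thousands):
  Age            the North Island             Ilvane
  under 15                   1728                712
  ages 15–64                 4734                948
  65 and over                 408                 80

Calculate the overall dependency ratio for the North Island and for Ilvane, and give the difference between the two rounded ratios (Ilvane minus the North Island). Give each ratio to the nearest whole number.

the North Island: 45
Ilvane: 84
Difference: +39

the North Island: (1728 + 408) / 4734 × 100 = 2136 / 4734 × 100 = 45
Ilvane: (712 + 80) / 948 × 100 = 792 / 948 × 100 = 84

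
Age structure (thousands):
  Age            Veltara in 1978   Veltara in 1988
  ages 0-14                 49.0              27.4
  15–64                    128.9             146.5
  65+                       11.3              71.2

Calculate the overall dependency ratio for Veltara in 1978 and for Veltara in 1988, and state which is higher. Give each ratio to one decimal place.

Veltara in 1978: 46.8
Veltara in 1988: 67.3
Higher: Veltara in 1988

Veltara in 1978: (49.0 + 11.3) / 128.9 × 100 = 60.3 / 128.9 × 100 = 46.8
Veltara in 1988: (27.4 + 71.2) / 146.5 × 100 = 98.6 / 146.5 × 100 = 67.3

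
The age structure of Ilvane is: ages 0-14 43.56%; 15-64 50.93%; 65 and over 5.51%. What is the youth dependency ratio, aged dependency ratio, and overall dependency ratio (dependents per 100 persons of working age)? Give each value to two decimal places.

Youth dependency ratio = 43.56 / 50.93 × 100 = 85.53
Old-age dependency ratio = 5.51 / 50.93 × 100 = 10.82
Total dependency ratio = (43.56 + 5.51) / 50.93 × 100 = 49.07 / 50.93 × 100 = 96.35

Youth dependency ratio: 85.53
Old-age dependency ratio: 10.82
Total dependency ratio: 96.35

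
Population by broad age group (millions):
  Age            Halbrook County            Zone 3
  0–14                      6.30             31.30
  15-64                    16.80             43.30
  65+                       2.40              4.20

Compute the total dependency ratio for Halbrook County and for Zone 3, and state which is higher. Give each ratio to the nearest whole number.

Halbrook County: 52
Zone 3: 82
Higher: Zone 3

Halbrook County: (6.30 + 2.40) / 16.80 × 100 = 8.70 / 16.80 × 100 = 52
Zone 3: (31.30 + 4.20) / 43.30 × 100 = 35.50 / 43.30 × 100 = 82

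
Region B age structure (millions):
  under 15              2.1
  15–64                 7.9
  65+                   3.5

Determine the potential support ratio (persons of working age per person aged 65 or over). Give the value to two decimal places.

Potential support ratio = 7.9 / 3.5 = 2.26

Potential support ratio: 2.26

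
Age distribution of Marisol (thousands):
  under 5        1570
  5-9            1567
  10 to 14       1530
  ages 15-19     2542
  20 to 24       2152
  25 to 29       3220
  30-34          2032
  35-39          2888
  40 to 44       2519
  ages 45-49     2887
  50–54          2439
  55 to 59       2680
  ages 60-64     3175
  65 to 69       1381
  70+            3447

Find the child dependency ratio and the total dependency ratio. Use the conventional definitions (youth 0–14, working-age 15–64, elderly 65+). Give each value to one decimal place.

Youth dependency ratio: 17.6
Total dependency ratio: 35.8

0–14: 1570 + 1567 + 1530 = 4667
15–64: 2542 + 2152 + 3220 + 2032 + 2888 + 2519 + 2887 + 2439 + 2680 + 3175 = 26534
65+: 1381 + 3447 = 4828
Youth dependency ratio = 4667 / 26534 × 100 = 17.6
Total dependency ratio = (4667 + 4828) / 26534 × 100 = 9495 / 26534 × 100 = 35.8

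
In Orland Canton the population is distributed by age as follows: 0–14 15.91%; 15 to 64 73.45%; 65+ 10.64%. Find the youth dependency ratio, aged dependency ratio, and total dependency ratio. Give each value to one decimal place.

Youth dependency ratio: 21.7
Old-age dependency ratio: 14.5
Total dependency ratio: 36.1

Youth dependency ratio = 15.91 / 73.45 × 100 = 21.7
Old-age dependency ratio = 10.64 / 73.45 × 100 = 14.5
Total dependency ratio = (15.91 + 10.64) / 73.45 × 100 = 26.55 / 73.45 × 100 = 36.1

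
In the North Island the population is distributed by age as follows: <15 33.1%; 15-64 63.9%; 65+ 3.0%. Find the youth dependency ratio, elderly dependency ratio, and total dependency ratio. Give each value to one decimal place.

Youth dependency ratio = 33.1 / 63.9 × 100 = 51.8
Old-age dependency ratio = 3.0 / 63.9 × 100 = 4.7
Total dependency ratio = (33.1 + 3.0) / 63.9 × 100 = 36.1 / 63.9 × 100 = 56.5

Youth dependency ratio: 51.8
Old-age dependency ratio: 4.7
Total dependency ratio: 56.5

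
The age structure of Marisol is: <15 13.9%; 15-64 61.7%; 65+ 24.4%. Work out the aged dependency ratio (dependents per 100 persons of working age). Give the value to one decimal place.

Old-age dependency ratio = 24.4 / 61.7 × 100 = 39.5

Old-age dependency ratio: 39.5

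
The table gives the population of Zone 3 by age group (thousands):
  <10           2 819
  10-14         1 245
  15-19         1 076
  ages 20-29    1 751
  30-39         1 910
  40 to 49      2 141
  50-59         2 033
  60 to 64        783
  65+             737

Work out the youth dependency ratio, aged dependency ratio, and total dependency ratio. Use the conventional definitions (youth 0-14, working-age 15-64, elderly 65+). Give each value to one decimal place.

Youth dependency ratio: 41.9
Old-age dependency ratio: 7.6
Total dependency ratio: 49.5

0–14: 2 819 + 1 245 = 4 064
15–64: 1 076 + 1 751 + 1 910 + 2 141 + 2 033 + 783 = 9 694
65+: 737
Youth dependency ratio = 4 064 / 9 694 × 100 = 41.9
Old-age dependency ratio = 737 / 9 694 × 100 = 7.6
Total dependency ratio = (4 064 + 737) / 9 694 × 100 = 4 801 / 9 694 × 100 = 49.5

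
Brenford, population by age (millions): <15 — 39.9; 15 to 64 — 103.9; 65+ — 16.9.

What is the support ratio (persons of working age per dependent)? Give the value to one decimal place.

Support ratio = 103.9 / (39.9 + 16.9) = 103.9 / 56.8 = 1.8

Support ratio: 1.8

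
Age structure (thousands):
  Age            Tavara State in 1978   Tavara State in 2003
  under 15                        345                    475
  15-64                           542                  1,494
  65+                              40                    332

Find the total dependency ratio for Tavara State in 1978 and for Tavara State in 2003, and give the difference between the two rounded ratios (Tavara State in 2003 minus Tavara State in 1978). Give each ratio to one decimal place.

Tavara State in 1978: 71.0
Tavara State in 2003: 54.0
Difference: -17.0

Tavara State in 1978: (345 + 40) / 542 × 100 = 385 / 542 × 100 = 71.0
Tavara State in 2003: (475 + 332) / 1,494 × 100 = 807 / 1,494 × 100 = 54.0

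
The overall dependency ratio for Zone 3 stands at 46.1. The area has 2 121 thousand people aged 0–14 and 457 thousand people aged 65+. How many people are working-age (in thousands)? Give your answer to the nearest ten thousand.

Total dependency ratio = (youth + elderly) / working-age × 100
46.1 = (2 121 + 457) / W × 100
⇒ 5 590

Working-age: 5 590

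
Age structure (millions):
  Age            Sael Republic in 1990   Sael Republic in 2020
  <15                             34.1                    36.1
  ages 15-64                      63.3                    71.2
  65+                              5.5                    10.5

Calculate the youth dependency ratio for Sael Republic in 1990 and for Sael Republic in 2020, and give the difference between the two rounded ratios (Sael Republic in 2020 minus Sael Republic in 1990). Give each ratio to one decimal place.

Sael Republic in 1990: 53.9
Sael Republic in 2020: 50.7
Difference: -3.2

Sael Republic in 1990: 34.1 / 63.3 × 100 = 53.9
Sael Republic in 2020: 36.1 / 71.2 × 100 = 50.7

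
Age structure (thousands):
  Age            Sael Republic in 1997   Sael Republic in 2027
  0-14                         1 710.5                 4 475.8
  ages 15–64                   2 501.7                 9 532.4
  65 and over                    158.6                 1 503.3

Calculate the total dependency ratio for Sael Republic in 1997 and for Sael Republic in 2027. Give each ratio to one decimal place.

Sael Republic in 1997: 74.7
Sael Republic in 2027: 62.7

Sael Republic in 1997: (1 710.5 + 158.6) / 2 501.7 × 100 = 1 869.1 / 2 501.7 × 100 = 74.7
Sael Republic in 2027: (4 475.8 + 1 503.3) / 9 532.4 × 100 = 5 979.1 / 9 532.4 × 100 = 62.7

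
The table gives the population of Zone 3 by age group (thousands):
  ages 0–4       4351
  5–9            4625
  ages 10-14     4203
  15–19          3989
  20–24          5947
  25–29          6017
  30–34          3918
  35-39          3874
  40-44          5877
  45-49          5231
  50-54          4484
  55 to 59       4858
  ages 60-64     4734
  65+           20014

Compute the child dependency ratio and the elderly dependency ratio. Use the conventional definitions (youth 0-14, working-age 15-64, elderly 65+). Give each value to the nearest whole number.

0–14: 4351 + 4625 + 4203 = 13179
15–64: 3989 + 5947 + 6017 + 3918 + 3874 + 5877 + 5231 + 4484 + 4858 + 4734 = 48929
65+: 20014
Youth dependency ratio = 13179 / 48929 × 100 = 27
Old-age dependency ratio = 20014 / 48929 × 100 = 41

Youth dependency ratio: 27
Old-age dependency ratio: 41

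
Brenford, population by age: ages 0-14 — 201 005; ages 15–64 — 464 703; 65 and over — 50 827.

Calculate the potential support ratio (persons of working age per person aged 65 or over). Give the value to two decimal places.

Potential support ratio: 9.14

Potential support ratio = 464 703 / 50 827 = 9.14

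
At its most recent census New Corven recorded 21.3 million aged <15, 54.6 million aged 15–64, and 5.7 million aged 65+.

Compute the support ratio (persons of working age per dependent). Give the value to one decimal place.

Support ratio: 2.0

Support ratio = 54.6 / (21.3 + 5.7) = 54.6 / 27.0 = 2.0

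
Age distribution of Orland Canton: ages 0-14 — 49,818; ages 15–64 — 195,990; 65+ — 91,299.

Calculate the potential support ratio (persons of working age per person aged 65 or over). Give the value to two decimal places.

Potential support ratio: 2.15

Potential support ratio = 195,990 / 91,299 = 2.15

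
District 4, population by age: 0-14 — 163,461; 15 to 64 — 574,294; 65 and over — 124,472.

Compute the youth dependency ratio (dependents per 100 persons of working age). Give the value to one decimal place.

Youth dependency ratio: 28.5

Youth dependency ratio = 163,461 / 574,294 × 100 = 28.5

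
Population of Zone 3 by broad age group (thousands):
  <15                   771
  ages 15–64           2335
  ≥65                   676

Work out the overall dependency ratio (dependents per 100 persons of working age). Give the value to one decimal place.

Total dependency ratio: 62.0

Total dependency ratio = (771 + 676) / 2335 × 100 = 1447 / 2335 × 100 = 62.0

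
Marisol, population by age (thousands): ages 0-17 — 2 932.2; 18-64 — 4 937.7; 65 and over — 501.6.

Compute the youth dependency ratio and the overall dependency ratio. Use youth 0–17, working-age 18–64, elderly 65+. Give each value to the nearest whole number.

Youth dependency ratio: 59
Total dependency ratio: 70

Youth dependency ratio = 2 932.2 / 4 937.7 × 100 = 59
Total dependency ratio = (2 932.2 + 501.6) / 4 937.7 × 100 = 3 433.8 / 4 937.7 × 100 = 70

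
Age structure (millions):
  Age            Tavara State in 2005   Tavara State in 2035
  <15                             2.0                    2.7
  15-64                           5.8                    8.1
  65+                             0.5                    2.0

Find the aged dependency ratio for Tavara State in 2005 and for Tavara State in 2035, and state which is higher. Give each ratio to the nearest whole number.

Tavara State in 2005: 9
Tavara State in 2035: 25
Higher: Tavara State in 2035

Tavara State in 2005: 0.5 / 5.8 × 100 = 9
Tavara State in 2035: 2.0 / 8.1 × 100 = 25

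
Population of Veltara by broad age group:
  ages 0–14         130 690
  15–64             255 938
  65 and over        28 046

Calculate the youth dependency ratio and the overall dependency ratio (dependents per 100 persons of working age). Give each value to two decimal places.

Youth dependency ratio = 130 690 / 255 938 × 100 = 51.06
Total dependency ratio = (130 690 + 28 046) / 255 938 × 100 = 158 736 / 255 938 × 100 = 62.02

Youth dependency ratio: 51.06
Total dependency ratio: 62.02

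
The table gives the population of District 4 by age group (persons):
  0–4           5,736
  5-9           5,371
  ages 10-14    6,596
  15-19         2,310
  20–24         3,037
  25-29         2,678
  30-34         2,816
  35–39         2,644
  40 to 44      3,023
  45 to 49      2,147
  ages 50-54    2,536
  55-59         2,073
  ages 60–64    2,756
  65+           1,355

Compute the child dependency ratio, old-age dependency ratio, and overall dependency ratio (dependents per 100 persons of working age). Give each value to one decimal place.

0–14: 5,736 + 5,371 + 6,596 = 17,703
15–64: 2,310 + 3,037 + 2,678 + 2,816 + 2,644 + 3,023 + 2,147 + 2,536 + 2,073 + 2,756 = 26,020
65+: 1,355
Youth dependency ratio = 17,703 / 26,020 × 100 = 68.0
Old-age dependency ratio = 1,355 / 26,020 × 100 = 5.2
Total dependency ratio = (17,703 + 1,355) / 26,020 × 100 = 19,058 / 26,020 × 100 = 73.2

Youth dependency ratio: 68.0
Old-age dependency ratio: 5.2
Total dependency ratio: 73.2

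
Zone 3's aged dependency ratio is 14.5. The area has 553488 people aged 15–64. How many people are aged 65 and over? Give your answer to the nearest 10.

Old-age dependency ratio = elderly / working-age × 100
14.5 = E / 553488 × 100
⇒ 80260

Aged 65 and over: 80260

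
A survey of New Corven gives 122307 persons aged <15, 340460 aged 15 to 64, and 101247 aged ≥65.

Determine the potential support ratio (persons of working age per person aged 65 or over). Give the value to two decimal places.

Potential support ratio: 3.36

Potential support ratio = 340460 / 101247 = 3.36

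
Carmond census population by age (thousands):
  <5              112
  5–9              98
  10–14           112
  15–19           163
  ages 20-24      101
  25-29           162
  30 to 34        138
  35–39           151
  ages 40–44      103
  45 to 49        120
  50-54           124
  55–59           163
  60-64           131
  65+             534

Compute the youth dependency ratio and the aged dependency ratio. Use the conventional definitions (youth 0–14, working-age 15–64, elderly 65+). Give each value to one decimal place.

Youth dependency ratio: 23.7
Old-age dependency ratio: 39.4

0–14: 112 + 98 + 112 = 322
15–64: 163 + 101 + 162 + 138 + 151 + 103 + 120 + 124 + 163 + 131 = 1,356
65+: 534
Youth dependency ratio = 322 / 1,356 × 100 = 23.7
Old-age dependency ratio = 534 / 1,356 × 100 = 39.4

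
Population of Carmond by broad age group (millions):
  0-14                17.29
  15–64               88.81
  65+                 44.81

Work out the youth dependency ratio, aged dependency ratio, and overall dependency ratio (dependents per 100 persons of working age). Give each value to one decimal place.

Youth dependency ratio: 19.5
Old-age dependency ratio: 50.5
Total dependency ratio: 69.9

Youth dependency ratio = 17.29 / 88.81 × 100 = 19.5
Old-age dependency ratio = 44.81 / 88.81 × 100 = 50.5
Total dependency ratio = (17.29 + 44.81) / 88.81 × 100 = 62.10 / 88.81 × 100 = 69.9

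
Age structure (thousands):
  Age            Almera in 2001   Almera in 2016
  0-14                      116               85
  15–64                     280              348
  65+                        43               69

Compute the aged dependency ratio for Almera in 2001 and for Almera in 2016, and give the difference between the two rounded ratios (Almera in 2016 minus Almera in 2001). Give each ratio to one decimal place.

Almera in 2001: 43 / 280 × 100 = 15.4
Almera in 2016: 69 / 348 × 100 = 19.8

Almera in 2001: 15.4
Almera in 2016: 19.8
Difference: +4.4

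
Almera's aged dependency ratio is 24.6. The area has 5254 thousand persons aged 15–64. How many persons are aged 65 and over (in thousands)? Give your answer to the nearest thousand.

Aged 65 and over: 1292

Old-age dependency ratio = elderly / working-age × 100
24.6 = E / 5254 × 100
⇒ 1292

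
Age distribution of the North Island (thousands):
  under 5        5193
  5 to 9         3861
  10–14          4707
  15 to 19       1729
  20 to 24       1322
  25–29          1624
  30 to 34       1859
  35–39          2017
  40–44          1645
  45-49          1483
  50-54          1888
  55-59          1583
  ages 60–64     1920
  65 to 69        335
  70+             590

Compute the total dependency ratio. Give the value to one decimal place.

Total dependency ratio: 86.0

0–14: 5193 + 3861 + 4707 = 13761
15–64: 1729 + 1322 + 1624 + 1859 + 2017 + 1645 + 1483 + 1888 + 1583 + 1920 = 17070
65+: 335 + 590 = 925
Total dependency ratio = (13761 + 925) / 17070 × 100 = 14686 / 17070 × 100 = 86.0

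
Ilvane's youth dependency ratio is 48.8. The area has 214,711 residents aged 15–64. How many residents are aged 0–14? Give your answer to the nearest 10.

Youth dependency ratio = youth / working-age × 100
48.8 = Y / 214,711 × 100
⇒ 104,780

Aged 0–14: 104,780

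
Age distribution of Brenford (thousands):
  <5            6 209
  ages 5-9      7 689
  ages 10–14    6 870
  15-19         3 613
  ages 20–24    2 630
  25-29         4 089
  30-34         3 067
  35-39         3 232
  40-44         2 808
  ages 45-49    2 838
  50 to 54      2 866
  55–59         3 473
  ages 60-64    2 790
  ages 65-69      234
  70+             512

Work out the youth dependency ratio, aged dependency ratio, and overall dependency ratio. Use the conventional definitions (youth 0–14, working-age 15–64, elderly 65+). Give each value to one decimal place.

Youth dependency ratio: 66.1
Old-age dependency ratio: 2.4
Total dependency ratio: 68.5

0–14: 6 209 + 7 689 + 6 870 = 20 768
15–64: 3 613 + 2 630 + 4 089 + 3 067 + 3 232 + 2 808 + 2 838 + 2 866 + 3 473 + 2 790 = 31 406
65+: 234 + 512 = 746
Youth dependency ratio = 20 768 / 31 406 × 100 = 66.1
Old-age dependency ratio = 746 / 31 406 × 100 = 2.4
Total dependency ratio = (20 768 + 746) / 31 406 × 100 = 21 514 / 31 406 × 100 = 68.5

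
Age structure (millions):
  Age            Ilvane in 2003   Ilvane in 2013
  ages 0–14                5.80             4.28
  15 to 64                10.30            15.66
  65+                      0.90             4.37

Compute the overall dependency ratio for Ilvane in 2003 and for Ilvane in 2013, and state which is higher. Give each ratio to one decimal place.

Ilvane in 2003: 65.0
Ilvane in 2013: 55.2
Higher: Ilvane in 2003

Ilvane in 2003: (5.80 + 0.90) / 10.30 × 100 = 6.70 / 10.30 × 100 = 65.0
Ilvane in 2013: (4.28 + 4.37) / 15.66 × 100 = 8.65 / 15.66 × 100 = 55.2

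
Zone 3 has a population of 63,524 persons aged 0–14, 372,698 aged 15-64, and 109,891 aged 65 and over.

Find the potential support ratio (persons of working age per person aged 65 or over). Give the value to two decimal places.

Potential support ratio = 372,698 / 109,891 = 3.39

Potential support ratio: 3.39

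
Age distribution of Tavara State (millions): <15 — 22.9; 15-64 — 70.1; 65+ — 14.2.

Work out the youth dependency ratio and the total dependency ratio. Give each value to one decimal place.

Youth dependency ratio: 32.7
Total dependency ratio: 52.9

Youth dependency ratio = 22.9 / 70.1 × 100 = 32.7
Total dependency ratio = (22.9 + 14.2) / 70.1 × 100 = 37.1 / 70.1 × 100 = 52.9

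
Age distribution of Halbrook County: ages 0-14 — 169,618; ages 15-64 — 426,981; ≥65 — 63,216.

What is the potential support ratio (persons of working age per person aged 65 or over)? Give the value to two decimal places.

Potential support ratio = 426,981 / 63,216 = 6.75

Potential support ratio: 6.75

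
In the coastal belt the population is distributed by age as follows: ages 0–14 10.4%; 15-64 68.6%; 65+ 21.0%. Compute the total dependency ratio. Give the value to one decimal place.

Total dependency ratio = (10.4 + 21.0) / 68.6 × 100 = 31.4 / 68.6 × 100 = 45.8

Total dependency ratio: 45.8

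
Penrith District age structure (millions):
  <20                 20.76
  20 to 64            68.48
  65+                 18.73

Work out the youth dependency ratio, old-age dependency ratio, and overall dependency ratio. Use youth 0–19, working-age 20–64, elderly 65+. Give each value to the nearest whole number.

Youth dependency ratio = 20.76 / 68.48 × 100 = 30
Old-age dependency ratio = 18.73 / 68.48 × 100 = 27
Total dependency ratio = (20.76 + 18.73) / 68.48 × 100 = 39.49 / 68.48 × 100 = 58

Youth dependency ratio: 30
Old-age dependency ratio: 27
Total dependency ratio: 58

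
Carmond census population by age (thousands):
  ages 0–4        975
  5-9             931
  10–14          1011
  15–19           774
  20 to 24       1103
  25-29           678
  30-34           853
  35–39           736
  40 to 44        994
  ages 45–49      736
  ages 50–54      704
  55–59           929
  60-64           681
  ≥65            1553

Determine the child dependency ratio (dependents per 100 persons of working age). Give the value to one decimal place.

Youth dependency ratio: 35.6

0–14: 975 + 931 + 1011 = 2917
15–64: 774 + 1103 + 678 + 853 + 736 + 994 + 736 + 704 + 929 + 681 = 8188
65+: 1553
Youth dependency ratio = 2917 / 8188 × 100 = 35.6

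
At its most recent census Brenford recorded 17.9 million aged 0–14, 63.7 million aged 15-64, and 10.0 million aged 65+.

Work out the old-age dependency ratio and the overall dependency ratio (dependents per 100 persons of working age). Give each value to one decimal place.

Old-age dependency ratio: 15.7
Total dependency ratio: 43.8

Old-age dependency ratio = 10.0 / 63.7 × 100 = 15.7
Total dependency ratio = (17.9 + 10.0) / 63.7 × 100 = 27.9 / 63.7 × 100 = 43.8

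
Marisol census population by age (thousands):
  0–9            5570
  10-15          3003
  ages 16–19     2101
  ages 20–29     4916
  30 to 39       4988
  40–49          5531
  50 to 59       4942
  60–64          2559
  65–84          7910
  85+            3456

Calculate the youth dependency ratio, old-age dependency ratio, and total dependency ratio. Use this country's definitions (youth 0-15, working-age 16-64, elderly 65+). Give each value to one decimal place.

0–15: 5570 + 3003 = 8573
16–64: 2101 + 4916 + 4988 + 5531 + 4942 + 2559 = 25037
65+: 7910 + 3456 = 11366
Youth dependency ratio = 8573 / 25037 × 100 = 34.2
Old-age dependency ratio = 11366 / 25037 × 100 = 45.4
Total dependency ratio = (8573 + 11366) / 25037 × 100 = 19939 / 25037 × 100 = 79.6

Youth dependency ratio: 34.2
Old-age dependency ratio: 45.4
Total dependency ratio: 79.6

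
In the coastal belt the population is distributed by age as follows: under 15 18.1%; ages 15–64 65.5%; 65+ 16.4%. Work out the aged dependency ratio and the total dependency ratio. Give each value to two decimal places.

Old-age dependency ratio = 16.4 / 65.5 × 100 = 25.04
Total dependency ratio = (18.1 + 16.4) / 65.5 × 100 = 34.5 / 65.5 × 100 = 52.67

Old-age dependency ratio: 25.04
Total dependency ratio: 52.67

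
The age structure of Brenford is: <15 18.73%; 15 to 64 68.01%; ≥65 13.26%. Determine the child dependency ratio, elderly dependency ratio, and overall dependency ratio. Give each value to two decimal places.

Youth dependency ratio = 18.73 / 68.01 × 100 = 27.54
Old-age dependency ratio = 13.26 / 68.01 × 100 = 19.50
Total dependency ratio = (18.73 + 13.26) / 68.01 × 100 = 31.99 / 68.01 × 100 = 47.04

Youth dependency ratio: 27.54
Old-age dependency ratio: 19.50
Total dependency ratio: 47.04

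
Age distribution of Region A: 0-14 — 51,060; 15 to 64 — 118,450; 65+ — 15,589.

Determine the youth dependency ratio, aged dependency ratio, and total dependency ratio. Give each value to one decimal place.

Youth dependency ratio = 51,060 / 118,450 × 100 = 43.1
Old-age dependency ratio = 15,589 / 118,450 × 100 = 13.2
Total dependency ratio = (51,060 + 15,589) / 118,450 × 100 = 66,649 / 118,450 × 100 = 56.3

Youth dependency ratio: 43.1
Old-age dependency ratio: 13.2
Total dependency ratio: 56.3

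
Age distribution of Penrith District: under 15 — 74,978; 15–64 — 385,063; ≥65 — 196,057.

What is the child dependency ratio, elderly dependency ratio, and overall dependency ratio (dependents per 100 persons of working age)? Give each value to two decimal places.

Youth dependency ratio = 74,978 / 385,063 × 100 = 19.47
Old-age dependency ratio = 196,057 / 385,063 × 100 = 50.92
Total dependency ratio = (74,978 + 196,057) / 385,063 × 100 = 271,035 / 385,063 × 100 = 70.39

Youth dependency ratio: 19.47
Old-age dependency ratio: 50.92
Total dependency ratio: 70.39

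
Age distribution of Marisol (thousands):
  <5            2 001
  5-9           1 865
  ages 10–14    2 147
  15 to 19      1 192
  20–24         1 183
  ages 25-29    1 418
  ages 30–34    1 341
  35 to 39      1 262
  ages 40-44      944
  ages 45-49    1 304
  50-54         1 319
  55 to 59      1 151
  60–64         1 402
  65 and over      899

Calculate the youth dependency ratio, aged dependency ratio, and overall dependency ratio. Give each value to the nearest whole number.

Youth dependency ratio: 48
Old-age dependency ratio: 7
Total dependency ratio: 55

0–14: 2 001 + 1 865 + 2 147 = 6 013
15–64: 1 192 + 1 183 + 1 418 + 1 341 + 1 262 + 944 + 1 304 + 1 319 + 1 151 + 1 402 = 12 516
65+: 899
Youth dependency ratio = 6 013 / 12 516 × 100 = 48
Old-age dependency ratio = 899 / 12 516 × 100 = 7
Total dependency ratio = (6 013 + 899) / 12 516 × 100 = 6 912 / 12 516 × 100 = 55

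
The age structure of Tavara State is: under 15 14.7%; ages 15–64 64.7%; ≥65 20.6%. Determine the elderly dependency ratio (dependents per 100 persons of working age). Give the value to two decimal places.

Old-age dependency ratio = 20.6 / 64.7 × 100 = 31.84

Old-age dependency ratio: 31.84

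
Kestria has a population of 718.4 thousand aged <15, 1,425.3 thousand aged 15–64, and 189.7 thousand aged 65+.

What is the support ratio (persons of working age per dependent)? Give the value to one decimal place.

Support ratio = 1,425.3 / (718.4 + 189.7) = 1,425.3 / 908.1 = 1.6

Support ratio: 1.6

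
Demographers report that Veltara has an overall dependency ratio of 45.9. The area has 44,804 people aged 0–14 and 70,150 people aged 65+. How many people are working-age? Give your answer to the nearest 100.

Working-age: 250,400

Total dependency ratio = (youth + elderly) / working-age × 100
45.9 = (44,804 + 70,150) / W × 100
⇒ 250,400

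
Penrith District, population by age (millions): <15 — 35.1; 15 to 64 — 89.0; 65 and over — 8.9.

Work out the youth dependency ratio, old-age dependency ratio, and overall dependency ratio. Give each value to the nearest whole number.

Youth dependency ratio = 35.1 / 89.0 × 100 = 39
Old-age dependency ratio = 8.9 / 89.0 × 100 = 10
Total dependency ratio = (35.1 + 8.9) / 89.0 × 100 = 44.0 / 89.0 × 100 = 49

Youth dependency ratio: 39
Old-age dependency ratio: 10
Total dependency ratio: 49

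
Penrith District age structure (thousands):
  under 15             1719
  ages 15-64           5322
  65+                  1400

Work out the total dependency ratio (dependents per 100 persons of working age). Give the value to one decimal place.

Total dependency ratio = (1719 + 1400) / 5322 × 100 = 3119 / 5322 × 100 = 58.6

Total dependency ratio: 58.6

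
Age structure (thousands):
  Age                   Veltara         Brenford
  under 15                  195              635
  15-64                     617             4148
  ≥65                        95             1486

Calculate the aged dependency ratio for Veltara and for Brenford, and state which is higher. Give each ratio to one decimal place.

Veltara: 95 / 617 × 100 = 15.4
Brenford: 1486 / 4148 × 100 = 35.8

Veltara: 15.4
Brenford: 35.8
Higher: Brenford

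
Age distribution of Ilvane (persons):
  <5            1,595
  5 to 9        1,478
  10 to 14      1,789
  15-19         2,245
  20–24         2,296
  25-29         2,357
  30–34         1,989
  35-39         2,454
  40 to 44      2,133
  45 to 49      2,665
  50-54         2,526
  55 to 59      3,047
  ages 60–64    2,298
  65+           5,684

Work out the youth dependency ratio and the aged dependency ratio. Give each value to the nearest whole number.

Youth dependency ratio: 20
Old-age dependency ratio: 24

0–14: 1,595 + 1,478 + 1,789 = 4,862
15–64: 2,245 + 2,296 + 2,357 + 1,989 + 2,454 + 2,133 + 2,665 + 2,526 + 3,047 + 2,298 = 24,010
65+: 5,684
Youth dependency ratio = 4,862 / 24,010 × 100 = 20
Old-age dependency ratio = 5,684 / 24,010 × 100 = 24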